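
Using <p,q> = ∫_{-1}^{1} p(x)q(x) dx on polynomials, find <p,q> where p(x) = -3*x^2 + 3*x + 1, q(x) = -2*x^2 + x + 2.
<p,q> = 46/15

Expand the product: p(x)·q(x) = 6*x^4 - 9*x^3 - 5*x^2 + 7*x + 2.
∫_{-1}^{1} of each monomial x^k gives [2/(k+1) if k even, 0 if k odd]. Integrating term-by-term (or equivalently evaluating the antiderivative F(x) = 6*x^5/5 - 9*x^4/4 - 5*x^3/3 + 7*x^2/2 + 2*x at the endpoints):
  F(1) − F(−1) = 167/60 − (-17/60) = 46/15.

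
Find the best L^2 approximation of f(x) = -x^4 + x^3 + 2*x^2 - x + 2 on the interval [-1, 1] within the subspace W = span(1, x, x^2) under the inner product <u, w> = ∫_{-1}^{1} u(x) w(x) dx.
g(x) = 8*x^2/7 - 2*x/5 + 73/35

The best approximation g ∈ W is the orthogonal projection of f onto W. Writing g = a_0 + a_1 x + a_2 x^2, the coefficients solve the normal equations G · a = b where
  G_{ij} = <φ_i, φ_j> and b_i = <f, φ_i>, with φ_0 = 1, φ_1 = x, φ_2 = x^2.
G =
  [2, 0, 2/3]
  [0, 2/3, 0]
  [2/3, 0, 2/5],
b = (74/15, -4/15, 194/105).
Solving gives a_0 = 73/35, a_1 = -2/5, a_2 = 8/7, so
  g(x) = 8*x^2/7 - 2*x/5 + 73/35.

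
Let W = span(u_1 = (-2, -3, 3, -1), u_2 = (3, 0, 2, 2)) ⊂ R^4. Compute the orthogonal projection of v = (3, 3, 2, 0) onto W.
proj_W(v) = (1097/387, 127/129, 181/387, 689/387)

Set up U = [u_1 | ... | u_2] ∈ R^(4×2). The projector onto W = col(U) is P = U (U^T U)^(-1) U^T.
Compute U^T U =
  [23, -2]
  [-2, 17],
and U^T v = (-9, 13).
Solve U^T U · c = U^T v for the coefficients: c = (-127/387, 281/387). The projection is proj_W(v) = U c.
Check: (v - proj_W(v)) · u_1 = 0  (should be 0).
Check: (v - proj_W(v)) · u_2 = 0  (should be 0).
Result: proj_W(v) = (1097/387, 127/129, 181/387, 689/387).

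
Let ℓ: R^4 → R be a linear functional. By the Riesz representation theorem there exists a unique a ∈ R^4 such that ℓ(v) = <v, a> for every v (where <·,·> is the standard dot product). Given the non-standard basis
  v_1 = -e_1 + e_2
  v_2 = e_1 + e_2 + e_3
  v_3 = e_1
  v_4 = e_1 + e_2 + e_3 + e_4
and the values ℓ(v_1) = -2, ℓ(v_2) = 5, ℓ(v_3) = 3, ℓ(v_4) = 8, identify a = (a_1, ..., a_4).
a = (3, 1, 1, 3)

Write a = (a_1, ..., a_4) in the standard basis. For each basis vector v_i, ℓ(v_i) = <v_i, a> is a linear equation in the a_j's. Collect the n equations into a matrix system V a = ℓ, where row i of V is v_i (expressed in the standard basis). Since V is invertible (lower-triangular with 1s on the diagonal, up to permutation), solve by back-substitution:
  V =
[[-1, 1, 0, 0],
 [1, 1, 1, 0],
 [1, 0, 0, 0],
 [1, 1, 1, 1]]
  V a = (-2, 5, 3, 8)
Solving gives a = (3, 1, 1, 3).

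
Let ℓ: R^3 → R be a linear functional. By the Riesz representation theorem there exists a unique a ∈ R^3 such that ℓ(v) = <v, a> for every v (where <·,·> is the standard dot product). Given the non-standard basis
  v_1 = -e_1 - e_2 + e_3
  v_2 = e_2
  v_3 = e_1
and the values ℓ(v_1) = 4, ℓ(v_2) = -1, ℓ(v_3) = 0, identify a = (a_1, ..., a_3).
a = (0, -1, 3)

Write a = (a_1, ..., a_3) in the standard basis. For each basis vector v_i, ℓ(v_i) = <v_i, a> is a linear equation in the a_j's. Collect the n equations into a matrix system V a = ℓ, where row i of V is v_i (expressed in the standard basis). Since V is invertible (lower-triangular with 1s on the diagonal, up to permutation), solve by back-substitution:
  V =
[[-1, -1, 1],
 [0, 1, 0],
 [1, 0, 0]]
  V a = (4, -1, 0)
Solving gives a = (0, -1, 3).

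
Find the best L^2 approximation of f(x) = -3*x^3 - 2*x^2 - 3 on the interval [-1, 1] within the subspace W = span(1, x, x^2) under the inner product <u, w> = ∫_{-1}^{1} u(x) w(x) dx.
g(x) = -2*x^2 - 9*x/5 - 3

The best approximation g ∈ W is the orthogonal projection of f onto W. Writing g = a_0 + a_1 x + a_2 x^2, the coefficients solve the normal equations G · a = b where
  G_{ij} = <φ_i, φ_j> and b_i = <f, φ_i>, with φ_0 = 1, φ_1 = x, φ_2 = x^2.
G =
  [2, 0, 2/3]
  [0, 2/3, 0]
  [2/3, 0, 2/5],
b = (-22/3, -6/5, -14/5).
Solving gives a_0 = -3, a_1 = -9/5, a_2 = -2, so
  g(x) = -2*x^2 - 9*x/5 - 3.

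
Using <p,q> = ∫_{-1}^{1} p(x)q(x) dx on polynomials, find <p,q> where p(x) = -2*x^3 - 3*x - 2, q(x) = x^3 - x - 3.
<p,q> = 456/35

Expand the product: p(x)·q(x) = -2*x^6 - x^4 + 4*x^3 + 3*x^2 + 11*x + 6.
∫_{-1}^{1} of each monomial x^k gives [2/(k+1) if k even, 0 if k odd]. Integrating term-by-term (or equivalently evaluating the antiderivative F(x) = -2*x^7/7 - x^5/5 + x^4 + x^3 + 11*x^2/2 + 6*x at the endpoints):
  F(1) − F(−1) = 911/70 − (-1/70) = 456/35.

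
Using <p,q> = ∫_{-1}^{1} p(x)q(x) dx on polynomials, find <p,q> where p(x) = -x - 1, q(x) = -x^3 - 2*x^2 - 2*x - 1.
<p,q> = 76/15

Expand the product: p(x)·q(x) = x^4 + 3*x^3 + 4*x^2 + 3*x + 1.
∫_{-1}^{1} of each monomial x^k gives [2/(k+1) if k even, 0 if k odd]. Integrating term-by-term (or equivalently evaluating the antiderivative F(x) = x^5/5 + 3*x^4/4 + 4*x^3/3 + 3*x^2/2 + x at the endpoints):
  F(1) − F(−1) = 287/60 − (-17/60) = 76/15.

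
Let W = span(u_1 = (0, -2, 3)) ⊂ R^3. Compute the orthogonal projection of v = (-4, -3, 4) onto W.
proj_W(v) = (0, -36/13, 54/13)

Set up U = [u_1 | ... | u_1] ∈ R^(3×1). The projector onto W = col(U) is P = U (U^T U)^(-1) U^T.
Compute U^T U =
  [13],
and U^T v = (18).
Solve U^T U · c = U^T v for the coefficients: c = (18/13). The projection is proj_W(v) = U c.
Check: (v - proj_W(v)) · u_1 = 0  (should be 0).
Result: proj_W(v) = (0, -36/13, 54/13).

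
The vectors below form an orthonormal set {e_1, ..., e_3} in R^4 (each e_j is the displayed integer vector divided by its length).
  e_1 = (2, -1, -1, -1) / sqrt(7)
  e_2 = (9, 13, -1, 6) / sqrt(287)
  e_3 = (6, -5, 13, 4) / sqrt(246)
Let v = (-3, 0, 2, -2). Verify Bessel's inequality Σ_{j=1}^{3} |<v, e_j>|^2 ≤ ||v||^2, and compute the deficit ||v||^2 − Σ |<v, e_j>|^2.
Σ |<v, e_j>|^2 = 11; ||v||^2 = 17; deficit = 6

Write each e_j = u_j / sqrt(<u_j, u_j>) where u_j is the displayed integer vector. Then <v, e_j> = <v, u_j> / sqrt(<u_j, u_j>), so |<v, e_j>|^2 = <v, u_j>^2 / <u_j, u_j>.
Coefficients: <v, e_1> = -6/sqrt(7), <v, e_2> = -41/sqrt(287), <v, e_3> = 0/sqrt(246).
Square and sum: Σ |<v, e_j>|^2 = 11.
Compute ||v||^2 = v·v = 17.
Deficit = 17 − 11 = 6 ≥ 0, confirming Bessel's inequality. (The deficit equals ||v − Σ <v,e_j> e_j||^2, the squared distance from v to span{e_j}.)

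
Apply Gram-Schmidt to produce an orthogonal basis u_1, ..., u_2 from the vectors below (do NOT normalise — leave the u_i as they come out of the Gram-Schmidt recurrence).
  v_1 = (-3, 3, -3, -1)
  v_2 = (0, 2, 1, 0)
Orthogonal basis:
  u_1 = (-3, 3, -3, -1)
  u_2 = (9/28, 47/28, 37/28, 3/28)

Apply the Gram-Schmidt recurrence
  u_1 = v_1
  u_i = v_i − Σ_{j<i} ((v_i · u_j) / (u_j · u_j)) · u_j.

Step by step this gives:
  u_1 = (-3, 3, -3, -1)
  u_2 = (9/28, 47/28, 37/28, 3/28)

Orthogonality check:
  u_2 · u_1 = 0 (should be 0)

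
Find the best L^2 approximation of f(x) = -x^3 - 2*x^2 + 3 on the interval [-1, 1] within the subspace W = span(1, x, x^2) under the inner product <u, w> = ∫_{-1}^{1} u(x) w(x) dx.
g(x) = -2*x^2 - 3*x/5 + 3

The best approximation g ∈ W is the orthogonal projection of f onto W. Writing g = a_0 + a_1 x + a_2 x^2, the coefficients solve the normal equations G · a = b where
  G_{ij} = <φ_i, φ_j> and b_i = <f, φ_i>, with φ_0 = 1, φ_1 = x, φ_2 = x^2.
G =
  [2, 0, 2/3]
  [0, 2/3, 0]
  [2/3, 0, 2/5],
b = (14/3, -2/5, 6/5).
Solving gives a_0 = 3, a_1 = -3/5, a_2 = -2, so
  g(x) = -2*x^2 - 3*x/5 + 3.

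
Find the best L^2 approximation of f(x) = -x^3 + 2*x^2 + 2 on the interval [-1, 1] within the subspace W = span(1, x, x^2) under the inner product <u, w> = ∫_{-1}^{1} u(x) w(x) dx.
g(x) = 2*x^2 - 3*x/5 + 2

The best approximation g ∈ W is the orthogonal projection of f onto W. Writing g = a_0 + a_1 x + a_2 x^2, the coefficients solve the normal equations G · a = b where
  G_{ij} = <φ_i, φ_j> and b_i = <f, φ_i>, with φ_0 = 1, φ_1 = x, φ_2 = x^2.
G =
  [2, 0, 2/3]
  [0, 2/3, 0]
  [2/3, 0, 2/5],
b = (16/3, -2/5, 32/15).
Solving gives a_0 = 2, a_1 = -3/5, a_2 = 2, so
  g(x) = 2*x^2 - 3*x/5 + 2.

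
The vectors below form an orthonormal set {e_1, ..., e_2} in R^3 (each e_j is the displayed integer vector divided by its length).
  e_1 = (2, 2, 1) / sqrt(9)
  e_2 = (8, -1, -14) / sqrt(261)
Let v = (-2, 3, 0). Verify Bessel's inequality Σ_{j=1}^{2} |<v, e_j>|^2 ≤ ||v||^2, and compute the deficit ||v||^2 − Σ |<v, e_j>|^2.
Σ |<v, e_j>|^2 = 53/29; ||v||^2 = 13; deficit = 324/29

Write each e_j = u_j / sqrt(<u_j, u_j>) where u_j is the displayed integer vector. Then <v, e_j> = <v, u_j> / sqrt(<u_j, u_j>), so |<v, e_j>|^2 = <v, u_j>^2 / <u_j, u_j>.
Coefficients: <v, e_1> = 2/sqrt(9), <v, e_2> = -19/sqrt(261).
Square and sum: Σ |<v, e_j>|^2 = 53/29.
Compute ||v||^2 = v·v = 13.
Deficit = 13 − 53/29 = 324/29 ≥ 0, confirming Bessel's inequality. (The deficit equals ||v − Σ <v,e_j> e_j||^2, the squared distance from v to span{e_j}.)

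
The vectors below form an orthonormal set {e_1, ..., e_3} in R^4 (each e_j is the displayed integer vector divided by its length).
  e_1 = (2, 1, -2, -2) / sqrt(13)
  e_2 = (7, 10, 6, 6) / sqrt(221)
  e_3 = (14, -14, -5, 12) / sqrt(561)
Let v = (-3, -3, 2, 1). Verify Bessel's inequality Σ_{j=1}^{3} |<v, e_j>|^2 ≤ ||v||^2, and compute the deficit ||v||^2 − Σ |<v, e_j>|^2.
Σ |<v, e_j>|^2 = 734/33; ||v||^2 = 23; deficit = 25/33

Write each e_j = u_j / sqrt(<u_j, u_j>) where u_j is the displayed integer vector. Then <v, e_j> = <v, u_j> / sqrt(<u_j, u_j>), so |<v, e_j>|^2 = <v, u_j>^2 / <u_j, u_j>.
Coefficients: <v, e_1> = -15/sqrt(13), <v, e_2> = -33/sqrt(221), <v, e_3> = 2/sqrt(561).
Square and sum: Σ |<v, e_j>|^2 = 734/33.
Compute ||v||^2 = v·v = 23.
Deficit = 23 − 734/33 = 25/33 ≥ 0, confirming Bessel's inequality. (The deficit equals ||v − Σ <v,e_j> e_j||^2, the squared distance from v to span{e_j}.)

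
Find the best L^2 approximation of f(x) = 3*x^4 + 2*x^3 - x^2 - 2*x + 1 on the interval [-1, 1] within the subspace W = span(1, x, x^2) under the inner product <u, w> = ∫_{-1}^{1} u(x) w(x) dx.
g(x) = 11*x^2/7 - 4*x/5 + 26/35

The best approximation g ∈ W is the orthogonal projection of f onto W. Writing g = a_0 + a_1 x + a_2 x^2, the coefficients solve the normal equations G · a = b where
  G_{ij} = <φ_i, φ_j> and b_i = <f, φ_i>, with φ_0 = 1, φ_1 = x, φ_2 = x^2.
G =
  [2, 0, 2/3]
  [0, 2/3, 0]
  [2/3, 0, 2/5],
b = (38/15, -8/15, 118/105).
Solving gives a_0 = 26/35, a_1 = -4/5, a_2 = 11/7, so
  g(x) = 11*x^2/7 - 4*x/5 + 26/35.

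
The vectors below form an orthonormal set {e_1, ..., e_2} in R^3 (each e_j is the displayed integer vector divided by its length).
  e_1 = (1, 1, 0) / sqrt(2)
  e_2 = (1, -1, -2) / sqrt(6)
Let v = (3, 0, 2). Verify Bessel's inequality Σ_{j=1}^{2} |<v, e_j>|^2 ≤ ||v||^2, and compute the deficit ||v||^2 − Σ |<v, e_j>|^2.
Σ |<v, e_j>|^2 = 14/3; ||v||^2 = 13; deficit = 25/3

Write each e_j = u_j / sqrt(<u_j, u_j>) where u_j is the displayed integer vector. Then <v, e_j> = <v, u_j> / sqrt(<u_j, u_j>), so |<v, e_j>|^2 = <v, u_j>^2 / <u_j, u_j>.
Coefficients: <v, e_1> = 3/sqrt(2), <v, e_2> = -1/sqrt(6).
Square and sum: Σ |<v, e_j>|^2 = 14/3.
Compute ||v||^2 = v·v = 13.
Deficit = 13 − 14/3 = 25/3 ≥ 0, confirming Bessel's inequality. (The deficit equals ||v − Σ <v,e_j> e_j||^2, the squared distance from v to span{e_j}.)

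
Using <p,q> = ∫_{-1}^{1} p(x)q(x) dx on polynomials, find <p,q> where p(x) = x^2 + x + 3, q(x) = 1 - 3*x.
<p,q> = 14/3

Expand the product: p(x)·q(x) = -3*x^3 - 2*x^2 - 8*x + 3.
∫_{-1}^{1} of each monomial x^k gives [2/(k+1) if k even, 0 if k odd]. Integrating term-by-term (or equivalently evaluating the antiderivative F(x) = -3*x^4/4 - 2*x^3/3 - 4*x^2 + 3*x at the endpoints):
  F(1) − F(−1) = -29/12 − (-85/12) = 14/3.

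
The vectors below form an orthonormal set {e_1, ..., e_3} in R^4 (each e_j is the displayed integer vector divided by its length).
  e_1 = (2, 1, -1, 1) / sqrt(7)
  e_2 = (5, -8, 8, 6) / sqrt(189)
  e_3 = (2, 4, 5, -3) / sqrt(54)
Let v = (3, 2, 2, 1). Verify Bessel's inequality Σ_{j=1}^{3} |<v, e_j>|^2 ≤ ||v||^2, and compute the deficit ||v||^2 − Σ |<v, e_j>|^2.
Σ |<v, e_j>|^2 = 35/2; ||v||^2 = 18; deficit = 1/2

Write each e_j = u_j / sqrt(<u_j, u_j>) where u_j is the displayed integer vector. Then <v, e_j> = <v, u_j> / sqrt(<u_j, u_j>), so |<v, e_j>|^2 = <v, u_j>^2 / <u_j, u_j>.
Coefficients: <v, e_1> = 7/sqrt(7), <v, e_2> = 21/sqrt(189), <v, e_3> = 21/sqrt(54).
Square and sum: Σ |<v, e_j>|^2 = 35/2.
Compute ||v||^2 = v·v = 18.
Deficit = 18 − 35/2 = 1/2 ≥ 0, confirming Bessel's inequality. (The deficit equals ||v − Σ <v,e_j> e_j||^2, the squared distance from v to span{e_j}.)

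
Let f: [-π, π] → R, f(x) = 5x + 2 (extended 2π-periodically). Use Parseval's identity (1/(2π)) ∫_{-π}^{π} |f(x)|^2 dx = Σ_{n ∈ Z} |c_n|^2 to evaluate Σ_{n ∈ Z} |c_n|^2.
Σ |c_n|^2 = 25π^2/3 + 4

Expand and integrate term by term over [-π, π]:
  ∫ (5x)^2 dx = 25·(2π^3/3); ∫ 2·5·(2)·x dx = 0 (odd integrand); ∫ 2^2 dx = 4·2π.
So (1/(2π)) ∫_{-π}^{π} (5x + 2)^2 dx = 25π^2/3 + 4 = 25π^2/3 + 4.
Parseval ⇒ Σ |c_n|^2 = 25π^2/3 + 4.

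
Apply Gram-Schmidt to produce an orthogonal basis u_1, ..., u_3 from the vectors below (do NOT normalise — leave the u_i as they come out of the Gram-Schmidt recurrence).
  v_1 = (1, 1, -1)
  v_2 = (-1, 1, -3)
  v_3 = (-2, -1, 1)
Orthogonal basis:
  u_1 = (1, 1, -1)
  u_2 = (-2, 0, -2)
  u_3 = (-1/6, 1/3, 1/6)

Apply the Gram-Schmidt recurrence
  u_1 = v_1
  u_i = v_i − Σ_{j<i} ((v_i · u_j) / (u_j · u_j)) · u_j.

Step by step this gives:
  u_1 = (1, 1, -1)
  u_2 = (-2, 0, -2)
  u_3 = (-1/6, 1/3, 1/6)

Orthogonality check:
  u_2 · u_1 = 0 (should be 0)
  u_3 · u_1 = 0 (should be 0)
  u_3 · u_2 = 0 (should be 0)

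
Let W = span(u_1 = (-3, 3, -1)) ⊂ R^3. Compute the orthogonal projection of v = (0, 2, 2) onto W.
proj_W(v) = (-12/19, 12/19, -4/19)

Set up U = [u_1 | ... | u_1] ∈ R^(3×1). The projector onto W = col(U) is P = U (U^T U)^(-1) U^T.
Compute U^T U =
  [19],
and U^T v = (4).
Solve U^T U · c = U^T v for the coefficients: c = (4/19). The projection is proj_W(v) = U c.
Check: (v - proj_W(v)) · u_1 = 0  (should be 0).
Result: proj_W(v) = (-12/19, 12/19, -4/19).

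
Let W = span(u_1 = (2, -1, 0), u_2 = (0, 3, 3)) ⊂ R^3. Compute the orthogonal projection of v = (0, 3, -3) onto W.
proj_W(v) = (-4/3, 1/3, -1/3)

Set up U = [u_1 | ... | u_2] ∈ R^(3×2). The projector onto W = col(U) is P = U (U^T U)^(-1) U^T.
Compute U^T U =
  [5, -3]
  [-3, 18],
and U^T v = (-3, 0).
Solve U^T U · c = U^T v for the coefficients: c = (-2/3, -1/9). The projection is proj_W(v) = U c.
Check: (v - proj_W(v)) · u_1 = 0  (should be 0).
Check: (v - proj_W(v)) · u_2 = 0  (should be 0).
Result: proj_W(v) = (-4/3, 1/3, -1/3).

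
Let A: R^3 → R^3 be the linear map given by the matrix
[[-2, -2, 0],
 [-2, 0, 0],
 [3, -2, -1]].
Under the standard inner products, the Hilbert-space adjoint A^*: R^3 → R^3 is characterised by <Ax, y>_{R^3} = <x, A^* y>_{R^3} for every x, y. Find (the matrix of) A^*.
A^* = A^T =
[[-2, -2, 3],
 [-2, 0, -2],
 [0, 0, -1]]

For real matrices with standard dot products, the defining identity <Ax, y> = <x, A^* y> gives (Ax)^T y = x^T (A^*) y, i.e. x^T A^T y = x^T (A^*) y. Since this holds for all x, y, we must have A^* = A^T. Therefore
A^* =
[[-2, -2, 3],
 [-2, 0, -2],
 [0, 0, -1]].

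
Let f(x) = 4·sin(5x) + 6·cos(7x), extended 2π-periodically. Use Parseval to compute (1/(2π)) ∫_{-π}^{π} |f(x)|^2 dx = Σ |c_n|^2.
Σ |c_n|^2 = 26

Expand |f|^2 and use orthogonality of {sin(nx), cos(mx)} on [-π, π]:
  ∫_{-π}^{π} sin(nx)^2 dx = π, ∫ cos(mx)^2 dx = π, and cross terms integrate to 0.
So ∫_{-π}^{π} f(x)^2 dx = 4^2 · π + 6^2 · π = (16 + 36)π.
Divide by 2π: (16 + 36)/2 = 26.
By Parseval, this equals Σ |c_n|^2.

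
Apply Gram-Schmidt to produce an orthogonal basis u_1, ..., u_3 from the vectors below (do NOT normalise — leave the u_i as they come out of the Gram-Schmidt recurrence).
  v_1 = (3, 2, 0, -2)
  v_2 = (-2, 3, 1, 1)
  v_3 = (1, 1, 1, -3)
Orthogonal basis:
  u_1 = (3, 2, 0, -2)
  u_2 = (-28/17, 55/17, 1, 13/17)
  u_3 = (-228/251, -90/251, 246/251, -432/251)

Apply the Gram-Schmidt recurrence
  u_1 = v_1
  u_i = v_i − Σ_{j<i} ((v_i · u_j) / (u_j · u_j)) · u_j.

Step by step this gives:
  u_1 = (3, 2, 0, -2)
  u_2 = (-28/17, 55/17, 1, 13/17)
  u_3 = (-228/251, -90/251, 246/251, -432/251)

Orthogonality check:
  u_2 · u_1 = 0 (should be 0)
  u_3 · u_1 = 0 (should be 0)
  u_3 · u_2 = 0 (should be 0)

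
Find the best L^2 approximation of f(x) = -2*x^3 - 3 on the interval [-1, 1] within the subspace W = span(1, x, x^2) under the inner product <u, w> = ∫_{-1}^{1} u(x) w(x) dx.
g(x) = -6*x/5 - 3

The best approximation g ∈ W is the orthogonal projection of f onto W. Writing g = a_0 + a_1 x + a_2 x^2, the coefficients solve the normal equations G · a = b where
  G_{ij} = <φ_i, φ_j> and b_i = <f, φ_i>, with φ_0 = 1, φ_1 = x, φ_2 = x^2.
G =
  [2, 0, 2/3]
  [0, 2/3, 0]
  [2/3, 0, 2/5],
b = (-6, -4/5, -2).
Solving gives a_0 = -3, a_1 = -6/5, a_2 = 0, so
  g(x) = -6*x/5 - 3.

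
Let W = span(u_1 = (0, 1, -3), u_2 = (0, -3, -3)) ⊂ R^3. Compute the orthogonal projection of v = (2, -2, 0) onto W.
proj_W(v) = (0, -2, 0)

Set up U = [u_1 | ... | u_2] ∈ R^(3×2). The projector onto W = col(U) is P = U (U^T U)^(-1) U^T.
Compute U^T U =
  [10, 6]
  [6, 18],
and U^T v = (-2, 6).
Solve U^T U · c = U^T v for the coefficients: c = (-1/2, 1/2). The projection is proj_W(v) = U c.
Check: (v - proj_W(v)) · u_1 = 0  (should be 0).
Check: (v - proj_W(v)) · u_2 = 0  (should be 0).
Result: proj_W(v) = (0, -2, 0).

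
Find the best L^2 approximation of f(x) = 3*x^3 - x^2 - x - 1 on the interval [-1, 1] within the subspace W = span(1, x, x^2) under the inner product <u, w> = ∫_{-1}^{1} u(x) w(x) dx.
g(x) = -x^2 + 4*x/5 - 1

The best approximation g ∈ W is the orthogonal projection of f onto W. Writing g = a_0 + a_1 x + a_2 x^2, the coefficients solve the normal equations G · a = b where
  G_{ij} = <φ_i, φ_j> and b_i = <f, φ_i>, with φ_0 = 1, φ_1 = x, φ_2 = x^2.
G =
  [2, 0, 2/3]
  [0, 2/3, 0]
  [2/3, 0, 2/5],
b = (-8/3, 8/15, -16/15).
Solving gives a_0 = -1, a_1 = 4/5, a_2 = -1, so
  g(x) = -x^2 + 4*x/5 - 1.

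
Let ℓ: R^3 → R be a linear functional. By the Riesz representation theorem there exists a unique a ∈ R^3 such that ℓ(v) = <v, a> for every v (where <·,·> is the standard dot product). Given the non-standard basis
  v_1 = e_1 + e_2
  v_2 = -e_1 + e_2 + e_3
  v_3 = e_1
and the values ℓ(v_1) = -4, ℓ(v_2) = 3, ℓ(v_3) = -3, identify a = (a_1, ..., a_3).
a = (-3, -1, 1)

Write a = (a_1, ..., a_3) in the standard basis. For each basis vector v_i, ℓ(v_i) = <v_i, a> is a linear equation in the a_j's. Collect the n equations into a matrix system V a = ℓ, where row i of V is v_i (expressed in the standard basis). Since V is invertible (lower-triangular with 1s on the diagonal, up to permutation), solve by back-substitution:
  V =
[[1, 1, 0],
 [-1, 1, 1],
 [1, 0, 0]]
  V a = (-4, 3, -3)
Solving gives a = (-3, -1, 1).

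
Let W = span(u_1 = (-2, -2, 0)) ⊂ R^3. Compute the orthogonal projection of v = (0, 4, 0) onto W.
proj_W(v) = (2, 2, 0)

Set up U = [u_1 | ... | u_1] ∈ R^(3×1). The projector onto W = col(U) is P = U (U^T U)^(-1) U^T.
Compute U^T U =
  [8],
and U^T v = (-8).
Solve U^T U · c = U^T v for the coefficients: c = (-1). The projection is proj_W(v) = U c.
Check: (v - proj_W(v)) · u_1 = 0  (should be 0).
Result: proj_W(v) = (2, 2, 0).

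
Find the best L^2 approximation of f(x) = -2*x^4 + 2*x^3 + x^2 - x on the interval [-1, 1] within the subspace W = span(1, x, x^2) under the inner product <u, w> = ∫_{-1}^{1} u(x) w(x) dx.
g(x) = -5*x^2/7 + x/5 + 6/35

The best approximation g ∈ W is the orthogonal projection of f onto W. Writing g = a_0 + a_1 x + a_2 x^2, the coefficients solve the normal equations G · a = b where
  G_{ij} = <φ_i, φ_j> and b_i = <f, φ_i>, with φ_0 = 1, φ_1 = x, φ_2 = x^2.
G =
  [2, 0, 2/3]
  [0, 2/3, 0]
  [2/3, 0, 2/5],
b = (-2/15, 2/15, -6/35).
Solving gives a_0 = 6/35, a_1 = 1/5, a_2 = -5/7, so
  g(x) = -5*x^2/7 + x/5 + 6/35.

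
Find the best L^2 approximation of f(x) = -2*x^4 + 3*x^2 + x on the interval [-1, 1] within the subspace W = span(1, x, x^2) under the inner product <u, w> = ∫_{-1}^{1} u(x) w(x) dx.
g(x) = 9*x^2/7 + x + 6/35

The best approximation g ∈ W is the orthogonal projection of f onto W. Writing g = a_0 + a_1 x + a_2 x^2, the coefficients solve the normal equations G · a = b where
  G_{ij} = <φ_i, φ_j> and b_i = <f, φ_i>, with φ_0 = 1, φ_1 = x, φ_2 = x^2.
G =
  [2, 0, 2/3]
  [0, 2/3, 0]
  [2/3, 0, 2/5],
b = (6/5, 2/3, 22/35).
Solving gives a_0 = 6/35, a_1 = 1, a_2 = 9/7, so
  g(x) = 9*x^2/7 + x + 6/35.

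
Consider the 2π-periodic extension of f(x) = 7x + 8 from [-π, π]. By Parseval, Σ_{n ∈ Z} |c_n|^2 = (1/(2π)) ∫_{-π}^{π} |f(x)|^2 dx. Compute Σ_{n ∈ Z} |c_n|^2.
Σ |c_n|^2 = 49π^2/3 + 64

Expand and integrate term by term over [-π, π]:
  ∫ (7x)^2 dx = 49·(2π^3/3); ∫ 2·7·(8)·x dx = 0 (odd integrand); ∫ 8^2 dx = 64·2π.
So (1/(2π)) ∫_{-π}^{π} (7x + 8)^2 dx = 49π^2/3 + 64 = 49π^2/3 + 64.
Parseval ⇒ Σ |c_n|^2 = 49π^2/3 + 64.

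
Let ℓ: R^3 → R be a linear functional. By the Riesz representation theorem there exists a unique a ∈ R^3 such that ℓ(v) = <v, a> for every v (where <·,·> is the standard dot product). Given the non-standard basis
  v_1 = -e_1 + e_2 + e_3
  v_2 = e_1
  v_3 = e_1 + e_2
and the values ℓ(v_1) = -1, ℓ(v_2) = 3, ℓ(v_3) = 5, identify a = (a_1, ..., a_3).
a = (3, 2, 0)

Write a = (a_1, ..., a_3) in the standard basis. For each basis vector v_i, ℓ(v_i) = <v_i, a> is a linear equation in the a_j's. Collect the n equations into a matrix system V a = ℓ, where row i of V is v_i (expressed in the standard basis). Since V is invertible (lower-triangular with 1s on the diagonal, up to permutation), solve by back-substitution:
  V =
[[-1, 1, 1],
 [1, 0, 0],
 [1, 1, 0]]
  V a = (-1, 3, 5)
Solving gives a = (3, 2, 0).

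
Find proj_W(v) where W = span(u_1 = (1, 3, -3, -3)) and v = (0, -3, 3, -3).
proj_W(v) = (-9/28, -27/28, 27/28, 27/28)

Set up U = [u_1 | ... | u_1] ∈ R^(4×1). The projector onto W = col(U) is P = U (U^T U)^(-1) U^T.
Compute U^T U =
  [28],
and U^T v = (-9).
Solve U^T U · c = U^T v for the coefficients: c = (-9/28). The projection is proj_W(v) = U c.
Check: (v - proj_W(v)) · u_1 = 0  (should be 0).
Result: proj_W(v) = (-9/28, -27/28, 27/28, 27/28).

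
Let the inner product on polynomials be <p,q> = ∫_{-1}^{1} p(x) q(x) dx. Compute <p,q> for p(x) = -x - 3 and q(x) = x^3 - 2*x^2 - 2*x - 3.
<p,q> = 344/15

Expand the product: p(x)·q(x) = -x^4 - x^3 + 8*x^2 + 9*x + 9.
∫_{-1}^{1} of each monomial x^k gives [2/(k+1) if k even, 0 if k odd]. Integrating term-by-term (or equivalently evaluating the antiderivative F(x) = -x^5/5 - x^4/4 + 8*x^3/3 + 9*x^2/2 + 9*x at the endpoints):
  F(1) − F(−1) = 943/60 − (-433/60) = 344/15.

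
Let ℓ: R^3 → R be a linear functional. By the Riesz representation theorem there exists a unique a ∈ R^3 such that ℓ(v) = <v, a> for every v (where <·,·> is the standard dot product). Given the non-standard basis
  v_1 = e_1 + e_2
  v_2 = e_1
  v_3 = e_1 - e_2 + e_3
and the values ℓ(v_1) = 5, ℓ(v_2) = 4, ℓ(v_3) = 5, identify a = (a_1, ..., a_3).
a = (4, 1, 2)

Write a = (a_1, ..., a_3) in the standard basis. For each basis vector v_i, ℓ(v_i) = <v_i, a> is a linear equation in the a_j's. Collect the n equations into a matrix system V a = ℓ, where row i of V is v_i (expressed in the standard basis). Since V is invertible (lower-triangular with 1s on the diagonal, up to permutation), solve by back-substitution:
  V =
[[1, 1, 0],
 [1, 0, 0],
 [1, -1, 1]]
  V a = (5, 4, 5)
Solving gives a = (4, 1, 2).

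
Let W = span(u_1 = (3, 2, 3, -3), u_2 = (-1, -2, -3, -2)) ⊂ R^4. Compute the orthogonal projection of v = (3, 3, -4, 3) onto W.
proj_W(v) = (-261/458, 15/229, 45/458, 360/229)

Set up U = [u_1 | ... | u_2] ∈ R^(4×2). The projector onto W = col(U) is P = U (U^T U)^(-1) U^T.
Compute U^T U =
  [31, -10]
  [-10, 18],
and U^T v = (-6, -3).
Solve U^T U · c = U^T v for the coefficients: c = (-69/229, -153/458). The projection is proj_W(v) = U c.
Check: (v - proj_W(v)) · u_1 = 0  (should be 0).
Check: (v - proj_W(v)) · u_2 = 0  (should be 0).
Result: proj_W(v) = (-261/458, 15/229, 45/458, 360/229).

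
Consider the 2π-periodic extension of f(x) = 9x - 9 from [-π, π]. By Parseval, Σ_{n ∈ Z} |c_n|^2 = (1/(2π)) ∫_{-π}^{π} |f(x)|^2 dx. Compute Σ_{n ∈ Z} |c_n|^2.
Σ |c_n|^2 = 27π^2 + 81

Expand and integrate term by term over [-π, π]:
  ∫ (9x)^2 dx = 81·(2π^3/3); ∫ 2·9·(-9)·x dx = 0 (odd integrand); ∫ (-9)^2 dx = 81·2π.
So (1/(2π)) ∫_{-π}^{π} (9x - 9)^2 dx = 81π^2/3 + 81 = 27π^2 + 81.
Parseval ⇒ Σ |c_n|^2 = 27π^2 + 81.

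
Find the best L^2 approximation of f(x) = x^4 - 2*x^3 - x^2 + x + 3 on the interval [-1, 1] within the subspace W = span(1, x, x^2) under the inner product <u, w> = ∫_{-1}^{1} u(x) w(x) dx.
g(x) = -x^2/7 - x/5 + 102/35

The best approximation g ∈ W is the orthogonal projection of f onto W. Writing g = a_0 + a_1 x + a_2 x^2, the coefficients solve the normal equations G · a = b where
  G_{ij} = <φ_i, φ_j> and b_i = <f, φ_i>, with φ_0 = 1, φ_1 = x, φ_2 = x^2.
G =
  [2, 0, 2/3]
  [0, 2/3, 0]
  [2/3, 0, 2/5],
b = (86/15, -2/15, 66/35).
Solving gives a_0 = 102/35, a_1 = -1/5, a_2 = -1/7, so
  g(x) = -x^2/7 - x/5 + 102/35.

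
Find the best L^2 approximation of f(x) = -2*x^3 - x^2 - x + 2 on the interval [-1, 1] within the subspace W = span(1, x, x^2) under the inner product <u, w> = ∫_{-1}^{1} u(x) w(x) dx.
g(x) = -x^2 - 11*x/5 + 2

The best approximation g ∈ W is the orthogonal projection of f onto W. Writing g = a_0 + a_1 x + a_2 x^2, the coefficients solve the normal equations G · a = b where
  G_{ij} = <φ_i, φ_j> and b_i = <f, φ_i>, with φ_0 = 1, φ_1 = x, φ_2 = x^2.
G =
  [2, 0, 2/3]
  [0, 2/3, 0]
  [2/3, 0, 2/5],
b = (10/3, -22/15, 14/15).
Solving gives a_0 = 2, a_1 = -11/5, a_2 = -1, so
  g(x) = -x^2 - 11*x/5 + 2.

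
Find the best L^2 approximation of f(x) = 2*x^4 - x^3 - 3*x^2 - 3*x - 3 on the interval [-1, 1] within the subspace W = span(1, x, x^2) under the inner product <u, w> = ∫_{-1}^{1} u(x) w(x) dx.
g(x) = -9*x^2/7 - 18*x/5 - 111/35

The best approximation g ∈ W is the orthogonal projection of f onto W. Writing g = a_0 + a_1 x + a_2 x^2, the coefficients solve the normal equations G · a = b where
  G_{ij} = <φ_i, φ_j> and b_i = <f, φ_i>, with φ_0 = 1, φ_1 = x, φ_2 = x^2.
G =
  [2, 0, 2/3]
  [0, 2/3, 0]
  [2/3, 0, 2/5],
b = (-36/5, -12/5, -92/35).
Solving gives a_0 = -111/35, a_1 = -18/5, a_2 = -9/7, so
  g(x) = -9*x^2/7 - 18*x/5 - 111/35.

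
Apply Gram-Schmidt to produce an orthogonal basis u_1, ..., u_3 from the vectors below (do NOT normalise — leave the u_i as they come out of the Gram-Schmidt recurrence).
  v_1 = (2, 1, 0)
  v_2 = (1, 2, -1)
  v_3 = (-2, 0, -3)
Orthogonal basis:
  u_1 = (2, 1, 0)
  u_2 = (-3/5, 6/5, -1)
  u_3 = (1/2, -1, -3/2)

Apply the Gram-Schmidt recurrence
  u_1 = v_1
  u_i = v_i − Σ_{j<i} ((v_i · u_j) / (u_j · u_j)) · u_j.

Step by step this gives:
  u_1 = (2, 1, 0)
  u_2 = (-3/5, 6/5, -1)
  u_3 = (1/2, -1, -3/2)

Orthogonality check:
  u_2 · u_1 = 0 (should be 0)
  u_3 · u_1 = 0 (should be 0)
  u_3 · u_2 = 0 (should be 0)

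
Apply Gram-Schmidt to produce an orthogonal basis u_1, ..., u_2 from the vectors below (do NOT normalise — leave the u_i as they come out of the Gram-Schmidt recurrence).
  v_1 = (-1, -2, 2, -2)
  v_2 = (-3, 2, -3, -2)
Orthogonal basis:
  u_1 = (-1, -2, 2, -2)
  u_2 = (-42/13, 20/13, -33/13, -32/13)

Apply the Gram-Schmidt recurrence
  u_1 = v_1
  u_i = v_i − Σ_{j<i} ((v_i · u_j) / (u_j · u_j)) · u_j.

Step by step this gives:
  u_1 = (-1, -2, 2, -2)
  u_2 = (-42/13, 20/13, -33/13, -32/13)

Orthogonality check:
  u_2 · u_1 = 0 (should be 0)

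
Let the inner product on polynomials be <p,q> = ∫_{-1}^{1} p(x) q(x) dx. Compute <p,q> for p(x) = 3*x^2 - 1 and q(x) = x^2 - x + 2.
<p,q> = 8/15

Expand the product: p(x)·q(x) = 3*x^4 - 3*x^3 + 5*x^2 + x - 2.
∫_{-1}^{1} of each monomial x^k gives [2/(k+1) if k even, 0 if k odd]. Integrating term-by-term (or equivalently evaluating the antiderivative F(x) = 3*x^5/5 - 3*x^4/4 + 5*x^3/3 + x^2/2 - 2*x at the endpoints):
  F(1) − F(−1) = 1/60 − (-31/60) = 8/15.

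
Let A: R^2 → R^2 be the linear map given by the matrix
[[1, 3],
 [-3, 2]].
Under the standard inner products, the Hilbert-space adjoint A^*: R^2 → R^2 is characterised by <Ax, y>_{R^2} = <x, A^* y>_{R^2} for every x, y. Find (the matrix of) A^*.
A^* = A^T =
[[1, -3],
 [3, 2]]

For real matrices with standard dot products, the defining identity <Ax, y> = <x, A^* y> gives (Ax)^T y = x^T (A^*) y, i.e. x^T A^T y = x^T (A^*) y. Since this holds for all x, y, we must have A^* = A^T. Therefore
A^* =
[[1, -3],
 [3, 2]].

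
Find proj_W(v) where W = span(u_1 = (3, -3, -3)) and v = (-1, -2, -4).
proj_W(v) = (5/3, -5/3, -5/3)

Set up U = [u_1 | ... | u_1] ∈ R^(3×1). The projector onto W = col(U) is P = U (U^T U)^(-1) U^T.
Compute U^T U =
  [27],
and U^T v = (15).
Solve U^T U · c = U^T v for the coefficients: c = (5/9). The projection is proj_W(v) = U c.
Check: (v - proj_W(v)) · u_1 = 0  (should be 0).
Result: proj_W(v) = (5/3, -5/3, -5/3).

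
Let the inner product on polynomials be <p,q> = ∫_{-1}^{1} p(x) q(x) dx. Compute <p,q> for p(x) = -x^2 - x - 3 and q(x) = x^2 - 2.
<p,q> = 164/15

Expand the product: p(x)·q(x) = -x^4 - x^3 - x^2 + 2*x + 6.
∫_{-1}^{1} of each monomial x^k gives [2/(k+1) if k even, 0 if k odd]. Integrating term-by-term (or equivalently evaluating the antiderivative F(x) = -x^5/5 - x^4/4 - x^3/3 + x^2 + 6*x at the endpoints):
  F(1) − F(−1) = 373/60 − (-283/60) = 164/15.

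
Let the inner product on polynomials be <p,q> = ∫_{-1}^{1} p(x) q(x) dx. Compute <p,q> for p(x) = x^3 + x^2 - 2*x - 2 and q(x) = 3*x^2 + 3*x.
<p,q> = -28/5

Expand the product: p(x)·q(x) = 3*x^5 + 6*x^4 - 3*x^3 - 12*x^2 - 6*x.
∫_{-1}^{1} of each monomial x^k gives [2/(k+1) if k even, 0 if k odd]. Integrating term-by-term (or equivalently evaluating the antiderivative F(x) = x^6/2 + 6*x^5/5 - 3*x^4/4 - 4*x^3 - 3*x^2 at the endpoints):
  F(1) − F(−1) = -121/20 − (-9/20) = -28/5.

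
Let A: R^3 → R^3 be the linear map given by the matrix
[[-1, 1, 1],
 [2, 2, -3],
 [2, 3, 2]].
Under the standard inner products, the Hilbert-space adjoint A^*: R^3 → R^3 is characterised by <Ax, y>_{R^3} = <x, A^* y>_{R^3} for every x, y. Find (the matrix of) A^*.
A^* = A^T =
[[-1, 2, 2],
 [1, 2, 3],
 [1, -3, 2]]

For real matrices with standard dot products, the defining identity <Ax, y> = <x, A^* y> gives (Ax)^T y = x^T (A^*) y, i.e. x^T A^T y = x^T (A^*) y. Since this holds for all x, y, we must have A^* = A^T. Therefore
A^* =
[[-1, 2, 2],
 [1, 2, 3],
 [1, -3, 2]].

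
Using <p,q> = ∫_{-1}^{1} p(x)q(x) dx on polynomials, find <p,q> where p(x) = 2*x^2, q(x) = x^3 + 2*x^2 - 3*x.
<p,q> = 8/5

Expand the product: p(x)·q(x) = 2*x^5 + 4*x^4 - 6*x^3.
∫_{-1}^{1} of each monomial x^k gives [2/(k+1) if k even, 0 if k odd]. Integrating term-by-term (or equivalently evaluating the antiderivative F(x) = x^6/3 + 4*x^5/5 - 3*x^4/2 at the endpoints):
  F(1) − F(−1) = -11/30 − (-59/30) = 8/5.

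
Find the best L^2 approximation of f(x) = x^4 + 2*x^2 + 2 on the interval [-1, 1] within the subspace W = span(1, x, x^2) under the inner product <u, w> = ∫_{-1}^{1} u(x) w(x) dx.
g(x) = 20*x^2/7 + 67/35

The best approximation g ∈ W is the orthogonal projection of f onto W. Writing g = a_0 + a_1 x + a_2 x^2, the coefficients solve the normal equations G · a = b where
  G_{ij} = <φ_i, φ_j> and b_i = <f, φ_i>, with φ_0 = 1, φ_1 = x, φ_2 = x^2.
G =
  [2, 0, 2/3]
  [0, 2/3, 0]
  [2/3, 0, 2/5],
b = (86/15, 0, 254/105).
Solving gives a_0 = 67/35, a_1 = 0, a_2 = 20/7, so
  g(x) = 20*x^2/7 + 67/35.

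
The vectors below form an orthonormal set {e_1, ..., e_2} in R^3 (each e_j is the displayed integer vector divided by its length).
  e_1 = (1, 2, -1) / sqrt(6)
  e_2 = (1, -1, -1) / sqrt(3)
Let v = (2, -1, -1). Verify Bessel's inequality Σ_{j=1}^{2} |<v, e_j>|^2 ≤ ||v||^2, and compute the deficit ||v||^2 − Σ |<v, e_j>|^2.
Σ |<v, e_j>|^2 = 11/2; ||v||^2 = 6; deficit = 1/2

Write each e_j = u_j / sqrt(<u_j, u_j>) where u_j is the displayed integer vector. Then <v, e_j> = <v, u_j> / sqrt(<u_j, u_j>), so |<v, e_j>|^2 = <v, u_j>^2 / <u_j, u_j>.
Coefficients: <v, e_1> = 1/sqrt(6), <v, e_2> = 4/sqrt(3).
Square and sum: Σ |<v, e_j>|^2 = 11/2.
Compute ||v||^2 = v·v = 6.
Deficit = 6 − 11/2 = 1/2 ≥ 0, confirming Bessel's inequality. (The deficit equals ||v − Σ <v,e_j> e_j||^2, the squared distance from v to span{e_j}.)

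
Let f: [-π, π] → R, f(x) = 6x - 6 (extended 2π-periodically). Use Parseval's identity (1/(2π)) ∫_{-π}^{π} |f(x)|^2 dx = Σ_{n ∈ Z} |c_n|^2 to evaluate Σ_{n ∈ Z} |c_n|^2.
Σ |c_n|^2 = 12π^2 + 36

Expand and integrate term by term over [-π, π]:
  ∫ (6x)^2 dx = 36·(2π^3/3); ∫ 2·6·(-6)·x dx = 0 (odd integrand); ∫ (-6)^2 dx = 36·2π.
So (1/(2π)) ∫_{-π}^{π} (6x - 6)^2 dx = 36π^2/3 + 36 = 12π^2 + 36.
Parseval ⇒ Σ |c_n|^2 = 12π^2 + 36.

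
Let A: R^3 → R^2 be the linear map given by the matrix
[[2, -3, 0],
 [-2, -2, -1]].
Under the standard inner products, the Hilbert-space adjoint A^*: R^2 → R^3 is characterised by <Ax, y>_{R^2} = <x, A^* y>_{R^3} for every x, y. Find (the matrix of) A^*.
A^* = A^T =
[[2, -2],
 [-3, -2],
 [0, -1]]

For real matrices with standard dot products, the defining identity <Ax, y> = <x, A^* y> gives (Ax)^T y = x^T (A^*) y, i.e. x^T A^T y = x^T (A^*) y. Since this holds for all x, y, we must have A^* = A^T. Therefore
A^* =
[[2, -2],
 [-3, -2],
 [0, -1]].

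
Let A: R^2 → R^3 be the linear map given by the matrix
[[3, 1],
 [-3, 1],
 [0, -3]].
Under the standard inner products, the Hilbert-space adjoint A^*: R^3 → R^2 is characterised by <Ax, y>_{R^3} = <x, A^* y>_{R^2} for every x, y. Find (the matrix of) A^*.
A^* = A^T =
[[3, -3, 0],
 [1, 1, -3]]

For real matrices with standard dot products, the defining identity <Ax, y> = <x, A^* y> gives (Ax)^T y = x^T (A^*) y, i.e. x^T A^T y = x^T (A^*) y. Since this holds for all x, y, we must have A^* = A^T. Therefore
A^* =
[[3, -3, 0],
 [1, 1, -3]].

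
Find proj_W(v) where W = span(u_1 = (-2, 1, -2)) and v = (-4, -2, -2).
proj_W(v) = (-20/9, 10/9, -20/9)

Set up U = [u_1 | ... | u_1] ∈ R^(3×1). The projector onto W = col(U) is P = U (U^T U)^(-1) U^T.
Compute U^T U =
  [9],
and U^T v = (10).
Solve U^T U · c = U^T v for the coefficients: c = (10/9). The projection is proj_W(v) = U c.
Check: (v - proj_W(v)) · u_1 = 0  (should be 0).
Result: proj_W(v) = (-20/9, 10/9, -20/9).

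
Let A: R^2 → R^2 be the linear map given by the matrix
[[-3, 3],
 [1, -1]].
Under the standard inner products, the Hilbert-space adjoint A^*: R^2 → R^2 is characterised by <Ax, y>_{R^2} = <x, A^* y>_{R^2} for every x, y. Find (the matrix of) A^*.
A^* = A^T =
[[-3, 1],
 [3, -1]]

For real matrices with standard dot products, the defining identity <Ax, y> = <x, A^* y> gives (Ax)^T y = x^T (A^*) y, i.e. x^T A^T y = x^T (A^*) y. Since this holds for all x, y, we must have A^* = A^T. Therefore
A^* =
[[-3, 1],
 [3, -1]].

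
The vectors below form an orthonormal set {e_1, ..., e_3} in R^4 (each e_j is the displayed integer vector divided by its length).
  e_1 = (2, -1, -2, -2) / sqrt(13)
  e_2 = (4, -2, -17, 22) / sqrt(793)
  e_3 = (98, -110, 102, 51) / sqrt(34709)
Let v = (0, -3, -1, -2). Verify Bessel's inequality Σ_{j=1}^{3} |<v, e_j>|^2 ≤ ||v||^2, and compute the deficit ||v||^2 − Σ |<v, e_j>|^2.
Σ |<v, e_j>|^2 = 4122/569; ||v||^2 = 14; deficit = 3844/569

Write each e_j = u_j / sqrt(<u_j, u_j>) where u_j is the displayed integer vector. Then <v, e_j> = <v, u_j> / sqrt(<u_j, u_j>), so |<v, e_j>|^2 = <v, u_j>^2 / <u_j, u_j>.
Coefficients: <v, e_1> = 9/sqrt(13), <v, e_2> = -21/sqrt(793), <v, e_3> = 126/sqrt(34709).
Square and sum: Σ |<v, e_j>|^2 = 4122/569.
Compute ||v||^2 = v·v = 14.
Deficit = 14 − 4122/569 = 3844/569 ≥ 0, confirming Bessel's inequality. (The deficit equals ||v − Σ <v,e_j> e_j||^2, the squared distance from v to span{e_j}.)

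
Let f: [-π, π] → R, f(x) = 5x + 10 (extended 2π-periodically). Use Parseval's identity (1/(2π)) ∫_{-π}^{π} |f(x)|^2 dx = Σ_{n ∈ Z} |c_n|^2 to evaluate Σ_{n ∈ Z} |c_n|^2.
Σ |c_n|^2 = 25π^2/3 + 100

Expand and integrate term by term over [-π, π]:
  ∫ (5x)^2 dx = 25·(2π^3/3); ∫ 2·5·(10)·x dx = 0 (odd integrand); ∫ 10^2 dx = 100·2π.
So (1/(2π)) ∫_{-π}^{π} (5x + 10)^2 dx = 25π^2/3 + 100 = 25π^2/3 + 100.
Parseval ⇒ Σ |c_n|^2 = 25π^2/3 + 100.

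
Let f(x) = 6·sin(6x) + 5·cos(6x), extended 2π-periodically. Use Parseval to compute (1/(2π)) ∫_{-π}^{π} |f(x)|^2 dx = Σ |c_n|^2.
Σ |c_n|^2 = 61/2

Expand |f|^2 and use orthogonality of {sin(nx), cos(mx)} on [-π, π]:
  ∫_{-π}^{π} sin(nx)^2 dx = π, ∫ cos(mx)^2 dx = π, and cross terms integrate to 0.
So ∫_{-π}^{π} f(x)^2 dx = 6^2 · π + 5^2 · π = (36 + 25)π.
Divide by 2π: (36 + 25)/2 = 61/2.
By Parseval, this equals Σ |c_n|^2.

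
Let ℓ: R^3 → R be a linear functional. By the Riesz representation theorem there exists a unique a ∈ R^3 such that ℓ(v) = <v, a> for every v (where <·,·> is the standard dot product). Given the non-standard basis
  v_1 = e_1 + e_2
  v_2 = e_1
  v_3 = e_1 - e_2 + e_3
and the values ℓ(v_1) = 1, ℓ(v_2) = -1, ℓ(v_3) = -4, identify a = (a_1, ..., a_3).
a = (-1, 2, -1)

Write a = (a_1, ..., a_3) in the standard basis. For each basis vector v_i, ℓ(v_i) = <v_i, a> is a linear equation in the a_j's. Collect the n equations into a matrix system V a = ℓ, where row i of V is v_i (expressed in the standard basis). Since V is invertible (lower-triangular with 1s on the diagonal, up to permutation), solve by back-substitution:
  V =
[[1, 1, 0],
 [1, 0, 0],
 [1, -1, 1]]
  V a = (1, -1, -4)
Solving gives a = (-1, 2, -1).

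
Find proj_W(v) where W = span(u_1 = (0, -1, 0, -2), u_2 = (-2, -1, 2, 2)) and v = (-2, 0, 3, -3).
proj_W(v) = (-19/14, -16/7, 19/14, -13/7)

Set up U = [u_1 | ... | u_2] ∈ R^(4×2). The projector onto W = col(U) is P = U (U^T U)^(-1) U^T.
Compute U^T U =
  [5, -3]
  [-3, 13],
and U^T v = (6, 4).
Solve U^T U · c = U^T v for the coefficients: c = (45/28, 19/28). The projection is proj_W(v) = U c.
Check: (v - proj_W(v)) · u_1 = 0  (should be 0).
Check: (v - proj_W(v)) · u_2 = 0  (should be 0).
Result: proj_W(v) = (-19/14, -16/7, 19/14, -13/7).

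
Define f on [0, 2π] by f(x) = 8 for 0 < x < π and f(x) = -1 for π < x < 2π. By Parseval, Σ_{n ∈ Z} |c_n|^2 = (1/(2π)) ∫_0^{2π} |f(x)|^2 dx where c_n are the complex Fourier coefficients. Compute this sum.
Σ |c_n|^2 = 65/2

Parseval equates the L^2 energy of f (normalised by 1/(2π)) with the ℓ^2 sum of its Fourier coefficients: (1/(2π)) ∫_0^{2π} |f|^2 = Σ |c_n|^2.
Compute the left side: (1/(2π)) [∫_0^π 8^2 dx + ∫_π^{2π} (-1)^2 dx] = (1/(2π)) · (64π + 1π) = (64 + 1)/2 = 65/2.
So Σ_{n ∈ Z} |c_n|^2 = 65/2.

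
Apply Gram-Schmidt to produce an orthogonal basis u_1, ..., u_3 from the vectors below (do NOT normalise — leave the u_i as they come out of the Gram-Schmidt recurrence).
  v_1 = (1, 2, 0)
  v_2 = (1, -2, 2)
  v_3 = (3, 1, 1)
Orthogonal basis:
  u_1 = (1, 2, 0)
  u_2 = (8/5, -4/5, 2)
  u_3 = (2/3, -1/3, -2/3)

Apply the Gram-Schmidt recurrence
  u_1 = v_1
  u_i = v_i − Σ_{j<i} ((v_i · u_j) / (u_j · u_j)) · u_j.

Step by step this gives:
  u_1 = (1, 2, 0)
  u_2 = (8/5, -4/5, 2)
  u_3 = (2/3, -1/3, -2/3)

Orthogonality check:
  u_2 · u_1 = 0 (should be 0)
  u_3 · u_1 = 0 (should be 0)
  u_3 · u_2 = 0 (should be 0)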